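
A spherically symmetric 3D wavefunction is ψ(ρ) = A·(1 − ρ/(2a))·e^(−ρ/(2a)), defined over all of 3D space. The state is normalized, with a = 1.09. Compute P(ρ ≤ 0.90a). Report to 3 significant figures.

With dV = 4πρ²dρ, the probability is ∫|ψ|² dV over ρ ≤ 0.90a.
Normalization gives A² = 1/(8·π·a^3).
Substituting u = ρ/a, A², 4π and the length scale all cancel in the ratio: P = ∫_{0}^{0.90} u^2·(1 - u/2)^2·e^(-u) du / ∫_{0}^{∞} u^2·(1 - u/2)^2·e^(-u) du.
Using ∫ u^2·(1 - u/2)^2·e^(-u) du = -(u^4/4 + u^2 + 2·u + 2)·e^(-u), the numerator is ≈ 0.059026 and the denominator is 2.
This evaluates to P = 0.02951.

P ≈ 0.0295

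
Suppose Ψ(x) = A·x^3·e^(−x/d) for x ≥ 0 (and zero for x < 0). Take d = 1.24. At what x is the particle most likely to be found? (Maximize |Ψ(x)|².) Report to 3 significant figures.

The maximum of |Ψ(x)|² occurs where its derivative vanishes.
This gives x = 3·d.
With d = 1.24, the most probable position is 3.720.

x ≈ 3.72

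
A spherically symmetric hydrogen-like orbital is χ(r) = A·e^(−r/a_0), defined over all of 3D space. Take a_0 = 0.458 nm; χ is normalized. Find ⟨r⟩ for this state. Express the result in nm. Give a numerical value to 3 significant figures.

By definition ⟨r⟩ = ∫ r |χ(r)|² 4πr² dr.
Recall ∫₀^∞ r^m e^(−r/β) dr = m!·β^(m+1), the ratio of the moment integral to the normalization integral gives ⟨r⟩ = 3·a_0/2.
Putting a_0 = 0.458 gives 0.6870.

⟨r⟩ ≈ 0.687 nm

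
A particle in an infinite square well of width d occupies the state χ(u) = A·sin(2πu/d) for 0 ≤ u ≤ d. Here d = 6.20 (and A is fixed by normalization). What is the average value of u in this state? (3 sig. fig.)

The expectation value is the |χ|²-weighted average of u: ∫ u|χ|² du.
With ∫₀^d sin²(nπu/d) du = d/2, the ratio of the moment integral to the normalization integral gives ⟨u⟩ = d/2.
With d = 6.20, ⟨u⟩ = 3.100.

⟨u⟩ ≈ 3.10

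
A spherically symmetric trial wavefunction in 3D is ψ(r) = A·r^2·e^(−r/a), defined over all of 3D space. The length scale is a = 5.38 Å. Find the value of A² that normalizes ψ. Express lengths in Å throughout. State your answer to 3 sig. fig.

A^2 ≈ 1.08E-7 Å^(-7)

The normalization condition is ∫|ψ|² 4πr² dr = 1 from 0 to ∞.
The angular integral contributes 4π, leaving ∫₀^∞ r²|ψ|² dr.
With ψ = A·r^2·e^(−r/a), the integral evaluates to A²·[45·π·a^7/2].
Plugging in a = 5.38 yields A = 0.0003293.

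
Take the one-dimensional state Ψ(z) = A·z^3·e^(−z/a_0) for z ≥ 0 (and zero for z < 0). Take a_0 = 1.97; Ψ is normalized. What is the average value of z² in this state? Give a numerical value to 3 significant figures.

The expectation value is the |Ψ|²-weighted average of z^2: ∫ z^2|Ψ|² dz.
Evaluating both integrals, ⟨z²⟩ = 14·a_0^2.
With a_0 = 1.97, ⟨z^2⟩ = 54.33.

⟨z^2⟩ ≈ 54.3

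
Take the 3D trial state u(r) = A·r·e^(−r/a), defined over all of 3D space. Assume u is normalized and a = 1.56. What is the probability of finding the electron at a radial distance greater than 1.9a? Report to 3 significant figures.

Integrate the radial probability density 4πr²|u|² over r > 1.9a.
A² is fixed by ∫₀^∞ 4πr²|u|² dr = 1, i.e. A² = (3·π·a^5)^(−1).
In terms of t = r/a (A², 4π and the length scale all cancel between numerator and denominator), P = [∫_{1.9}^{∞} t^4·e^(-2·t) dt] / [∫_{0}^{∞} t^4·e^(-2·t) dt].
Using ∫ t^4·e^(-2·t) dt = -(t^4/2 + t^3 + 3·t^2/2 + 3·t/2 + 3/4)·e^(-2·t), the numerator is ≈ 0.50088 and the denominator is 3/4.
The region integral divided by the full integral gives P = 0.6678.

P ≈ 0.668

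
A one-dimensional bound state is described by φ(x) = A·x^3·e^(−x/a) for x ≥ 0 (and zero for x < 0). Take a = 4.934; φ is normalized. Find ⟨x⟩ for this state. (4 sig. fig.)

By definition ⟨x⟩ = ∫ x |φ(x)|² dx.
Evaluating both integrals, ⟨x⟩ = 7·a/2.
Putting a = 4.934 gives 17.269.

⟨x⟩ ≈ 17.27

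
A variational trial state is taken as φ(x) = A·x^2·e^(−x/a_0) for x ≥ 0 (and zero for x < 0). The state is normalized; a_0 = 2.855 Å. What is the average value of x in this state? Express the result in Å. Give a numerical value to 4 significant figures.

The expectation value is the |φ|²-weighted average of x: ∫ x|φ|² dx.
Since the A² factors cancel between numerator and denominator, ⟨x⟩ = 5·a_0/2.
Putting a_0 = 2.855 gives 7.1375.

⟨x⟩ ≈ 7.138 Å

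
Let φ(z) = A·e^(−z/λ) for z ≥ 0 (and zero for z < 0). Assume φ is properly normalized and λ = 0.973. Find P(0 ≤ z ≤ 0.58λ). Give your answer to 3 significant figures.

P ≈ 0.687

The probability is P = ∫ |φ|² dz over [0, 0.58λ].
The normalization integral ∫|φ|²dz over the whole domain equals λ/2·A², and A² cancels in the ratio.
Let u = z/λ; then A² and the length scale cancel, so P = ∫_{0}^{0.58} e^(-2·u) du ÷ ∫_{0}^{∞} e^(-2·u) du.
Using ∫ e^(-2·u) du = -e^(-2·u)/2, the numerator is 1/2 - e^(-29/25)/2 and the denominator is 1/2.
The result is P = 0.6865.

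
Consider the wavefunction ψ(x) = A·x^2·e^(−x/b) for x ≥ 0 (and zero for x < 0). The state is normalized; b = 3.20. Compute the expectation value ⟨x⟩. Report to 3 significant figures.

⟨x⟩ ≈ 8.00

By definition ⟨x⟩ = ∫ x |ψ(x)|² dx.
The ratio of the moment integral to the normalization integral gives ⟨x⟩ = 5·b/2.
With b = 3.20, ⟨x⟩ = 8.000.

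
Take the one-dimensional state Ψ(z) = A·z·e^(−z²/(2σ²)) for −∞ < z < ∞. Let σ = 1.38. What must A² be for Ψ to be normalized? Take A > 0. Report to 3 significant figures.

A^2 ≈ 0.429

We need A² ∫|f|² dz = 1, taking the integral from −∞ to ∞.
With ∫_{−∞}^{∞} z^(2m) e^(−αz²) dz = (2m−1)!!·√π / (2^m α^(m+1/2)), the integral (without the A² prefactor) comes out to √(π)·σ^3/2.
With σ = 1.38: A² = 0.4294 and A = 0.6553.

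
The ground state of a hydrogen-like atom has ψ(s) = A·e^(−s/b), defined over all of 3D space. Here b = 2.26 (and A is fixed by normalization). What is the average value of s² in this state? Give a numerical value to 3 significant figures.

⟨s²⟩ = ∫ s^2 |ψ|² 4πs² ds over the full domain.
With ∫₀^∞ s^4 e^(−αs) ds = 4!/α^5, the ratio of the moment integral to the normalization integral gives ⟨s²⟩ = 3·b^2.
Putting b = 2.26 gives 15.32.

⟨s^2⟩ ≈ 15.3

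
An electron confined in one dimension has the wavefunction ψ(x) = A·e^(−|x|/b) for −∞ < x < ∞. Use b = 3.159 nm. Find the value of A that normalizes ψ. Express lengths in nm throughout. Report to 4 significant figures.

A ≈ 0.5626 nm^(-1/2)

Normalization requires ∫|ψ|² dx = 1, integrated from −∞ to ∞.
With ψ = A·e^(−|x|/b), the integral evaluates to A²·[b].
Hence A² = 1/[b].
With b = 3.159: A² = 0.31656 and A = 0.56263.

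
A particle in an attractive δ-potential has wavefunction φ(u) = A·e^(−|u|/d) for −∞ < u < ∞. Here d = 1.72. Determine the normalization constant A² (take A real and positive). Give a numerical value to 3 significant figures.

We need A² ∫|f|² du = 1, taking the integral from −∞ to ∞.
With ∫₀^∞ u^0 e^(−αu) du = 0!/α^1, the integral (without the A² prefactor) comes out to d.
Setting this equal to 1 gives A² = 1/(d).
Substituting d = 1.72 gives A² = 0.5814, so A = 0.7625.

A^2 ≈ 0.581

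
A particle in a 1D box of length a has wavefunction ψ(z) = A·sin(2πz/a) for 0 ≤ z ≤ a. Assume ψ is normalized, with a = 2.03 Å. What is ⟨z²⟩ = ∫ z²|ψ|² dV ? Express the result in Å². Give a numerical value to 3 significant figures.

The expectation value is the |ψ|²-weighted average of z^2: ∫ z^2|ψ|² dz.
The ratio of the moment integral to the normalization integral gives ⟨z²⟩ = -a^2/(8·π^2) + a^2/3.
With a = 2.03, ⟨z^2⟩ = 1.321.

⟨z^2⟩ ≈ 1.32 Å^2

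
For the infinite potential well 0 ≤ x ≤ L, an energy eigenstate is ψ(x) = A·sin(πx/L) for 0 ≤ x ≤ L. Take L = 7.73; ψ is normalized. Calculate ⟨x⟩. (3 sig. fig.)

⟨x⟩ ≈ 3.87

⟨x⟩ = ∫ x |ψ|² dx over the full domain.
With ∫₀^L sin²(nπx/L) dx = L/2, since the A² factors cancel between numerator and denominator, ⟨x⟩ = L/2.
With L = 7.73, ⟨x⟩ = 3.865.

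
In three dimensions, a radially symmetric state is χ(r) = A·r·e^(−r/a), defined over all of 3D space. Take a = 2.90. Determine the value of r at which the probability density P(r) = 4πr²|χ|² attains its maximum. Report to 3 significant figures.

Set d/dr [P(r) = 4πr²|χ|²] = 0 and solve for r > 0.
Solving yields r = 2·a.
With a = 2.90, the most probable radial distance is 5.800.

r ≈ 5.80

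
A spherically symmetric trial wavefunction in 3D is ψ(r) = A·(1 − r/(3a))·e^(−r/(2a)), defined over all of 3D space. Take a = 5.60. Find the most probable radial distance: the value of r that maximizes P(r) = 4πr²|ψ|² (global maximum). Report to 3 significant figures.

Differentiate P(r) = 4πr²|ψ|² with respect to r and set to zero.
This gives r = a.
With a = 5.60, the most probable radial distance is 5.600.

r ≈ 5.60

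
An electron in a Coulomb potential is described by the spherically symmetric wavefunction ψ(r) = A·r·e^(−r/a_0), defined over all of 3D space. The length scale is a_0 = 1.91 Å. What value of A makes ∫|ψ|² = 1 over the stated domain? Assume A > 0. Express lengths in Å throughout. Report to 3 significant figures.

A ≈ 0.0646 Å^(-5/2)

Require ∫ |ψ|² 4πr² dr = 1 over the whole domain.
∫|ψ|² 4πr² dr = A²·(3·π·a_0^5).
Setting this equal to 1 gives A² = 1/(3·π·a_0^5).
With a_0 = 1.91: A² = 0.004174 and A = 0.06461.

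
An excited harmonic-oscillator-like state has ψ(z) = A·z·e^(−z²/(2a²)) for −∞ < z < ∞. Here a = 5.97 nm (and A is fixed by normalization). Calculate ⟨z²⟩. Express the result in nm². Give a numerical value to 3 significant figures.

⟨z^2⟩ ≈ 53.5 nm^2

By definition ⟨z²⟩ = ∫ z^2 |ψ(z)|² dz.
Differentiating ∫e^(−αz²) dz = √(π/α) under α to get the higher moments, evaluating both integrals, ⟨z²⟩ = 3·a^2/2.
With a = 5.97, ⟨z^2⟩ = 53.46.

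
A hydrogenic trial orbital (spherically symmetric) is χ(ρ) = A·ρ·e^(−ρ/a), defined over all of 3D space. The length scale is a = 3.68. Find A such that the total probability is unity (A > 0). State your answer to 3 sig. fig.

A ≈ 0.0125

The normalization condition is ∫|χ|² 4πρ² dρ = 1 from 0 to ∞.
The angular integral contributes 4π, leaving ∫₀^∞ ρ²|χ|² dρ.
With ∫₀^∞ ρ^4 e^(−αρ) dρ = 4!/α^5, with χ = A·ρ·e^(−ρ/a), the integral evaluates to A²·[3·π·a^5].
Setting this equal to 1 gives A² = 1/(3·π·a^5).
Substituting a = 3.68 gives A² = 0.0001572, so A = 0.01254.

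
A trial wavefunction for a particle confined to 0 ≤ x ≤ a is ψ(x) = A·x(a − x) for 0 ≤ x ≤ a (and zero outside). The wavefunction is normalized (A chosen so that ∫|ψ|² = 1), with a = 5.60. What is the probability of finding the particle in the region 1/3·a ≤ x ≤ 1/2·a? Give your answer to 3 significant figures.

P ≈ 0.290

|ψ|² is the probability density, so P = ∫_{1/3·a}^{1/2·a} |ψ|² dx.
With A² fixed by ∫|ψ|² = 1, i.e. A² = (a^5/30)^(−1), substitute and integrate.
Let u = x/a; then A² and the length scale cancel, so P = ∫_{1/3}^{1/2} u^2·(1 - u)^2 du ÷ ∫_{0}^{1} u^2·(1 - u)^2 du.
An antiderivative of u^2·(1 - u)^2 is u^3·(6·u^2 - 15·u + 10)/30; evaluating from 1/3 to 1/2 gives 47/4860, while the full integral is 1/30.
The result is P = 47/162.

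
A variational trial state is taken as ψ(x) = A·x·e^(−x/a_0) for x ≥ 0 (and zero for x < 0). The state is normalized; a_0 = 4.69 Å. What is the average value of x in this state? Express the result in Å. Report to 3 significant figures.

⟨x⟩ ≈ 7.04 Å

The expectation value is the |ψ|²-weighted average of x: ∫ x|ψ|² dx.
Recall ∫₀^∞ x^m e^(−x/β) dx = m!·β^(m+1), since the A² factors cancel between numerator and denominator, ⟨x⟩ = 3·a_0/2.
With a_0 = 4.69, ⟨x⟩ = 7.035.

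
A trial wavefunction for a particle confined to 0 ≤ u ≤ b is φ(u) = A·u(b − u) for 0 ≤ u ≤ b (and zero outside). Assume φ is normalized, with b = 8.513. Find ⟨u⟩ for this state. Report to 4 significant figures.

⟨u⟩ = ∫ u |φ|² du over the full domain.
Evaluating both integrals, ⟨u⟩ = b/2.
Putting b = 8.513 gives 4.2565.

⟨u⟩ ≈ 4.257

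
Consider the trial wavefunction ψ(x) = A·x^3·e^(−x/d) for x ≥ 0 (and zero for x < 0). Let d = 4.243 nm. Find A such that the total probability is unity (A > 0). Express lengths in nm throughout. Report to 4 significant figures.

A ≈ 0.002680 nm^(-7/2)

Require ∫ |ψ|² dx = 1 over the whole domain.
Using ∫₀^∞ xⁿ e^(−αx) dx = n!/αⁿ⁺¹, carrying out the integral gives A² · 45·d^7/8.
So A² = (45·d^7/8)^(−1).
Plugging in d = 4.243 yields A = 0.0026797.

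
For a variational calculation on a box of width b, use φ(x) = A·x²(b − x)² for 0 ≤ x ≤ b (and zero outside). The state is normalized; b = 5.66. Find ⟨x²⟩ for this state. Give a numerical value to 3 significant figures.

By definition ⟨x²⟩ = ∫ x^2 |φ(x)|² dx.
Expanding the polynomial and integrating term by term, since the A² factors cancel between numerator and denominator, ⟨x²⟩ = 3·b^2/11.
Putting b = 5.66 gives 8.737.

⟨x^2⟩ ≈ 8.74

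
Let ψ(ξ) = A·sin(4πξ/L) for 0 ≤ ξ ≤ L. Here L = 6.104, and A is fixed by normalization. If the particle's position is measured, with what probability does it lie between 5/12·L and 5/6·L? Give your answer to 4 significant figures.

P ≈ 0.3478

P = ∫_{5/12·L}^{5/6·L} |ψ(ξ)|² dξ.
With A² fixed by ∫|ψ|² = 1, i.e. A² = (L/2)^(−1), substitute and integrate.
Let u = ξ/L; then A² and the length scale cancel, so P = ∫_{5/12}^{5/6} sin(4·π·u)^2 du ÷ ∫_{0}^{1} sin(4·π·u)^2 du.
With ∫ sin(4·π·u)^2 du = u/2 - sin(4·π·u)·cos(4·π·u)/(8·π) + C, the region integral is -√(3)/(16·π) + 5/24 and the full one is 1/2.
This works out to P = -√(3)/(8·π) + 5/12.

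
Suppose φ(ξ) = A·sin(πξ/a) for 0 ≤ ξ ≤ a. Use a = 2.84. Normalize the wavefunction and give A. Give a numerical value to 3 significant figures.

Normalization requires ∫|φ|² dξ = 1, integrated from 0 to a.
With ∫₀^a sin²(nπξ/a) dξ = a/2, ∫|φ|² dξ = A²·(a/2).
So A² = (a/2)^(−1).
Plugging in a = 2.84 yields A = 0.8392.

A ≈ 0.839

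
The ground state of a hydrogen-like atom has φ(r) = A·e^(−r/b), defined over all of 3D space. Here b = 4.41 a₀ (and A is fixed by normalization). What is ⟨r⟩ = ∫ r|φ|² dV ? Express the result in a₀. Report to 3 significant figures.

⟨r⟩ ≈ 6.62 a₀

⟨r⟩ = ∫ r |φ|² 4πr² dr over the full domain.
The ratio of the moment integral to the normalization integral gives ⟨r⟩ = 3·b/2.
Putting b = 4.41 gives 6.615.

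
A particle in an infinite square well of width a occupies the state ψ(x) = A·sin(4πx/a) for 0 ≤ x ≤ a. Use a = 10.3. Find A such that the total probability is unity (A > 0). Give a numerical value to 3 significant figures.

Normalization requires ∫|ψ|² dx = 1, integrated from 0 to a.
Using sin²θ = (1 − cos 2θ)/2, ∫|ψ|² dx = A²·(a/2).
Setting this equal to 1 gives A² = 1/(a/2).
With a = 10.3: A² = 0.1942 and A = 0.4407.

A ≈ 0.441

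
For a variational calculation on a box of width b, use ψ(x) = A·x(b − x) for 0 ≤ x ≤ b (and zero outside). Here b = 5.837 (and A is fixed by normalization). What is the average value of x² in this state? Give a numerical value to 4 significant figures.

⟨x^2⟩ ≈ 9.734

By definition ⟨x²⟩ = ∫ x^2 |ψ(x)|² dx.
The ratio of the moment integral to the normalization integral gives ⟨x²⟩ = 2·b^2/7.
With b = 5.837, ⟨x^2⟩ = 9.7344.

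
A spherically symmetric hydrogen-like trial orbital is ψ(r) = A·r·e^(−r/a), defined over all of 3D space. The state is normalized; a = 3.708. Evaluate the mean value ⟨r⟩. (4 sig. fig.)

⟨r⟩ ≈ 9.270

The expectation value is the |ψ|²-weighted average of r: ∫ r|ψ|² 4πr² dr.
Using ∫₀^∞ rⁿ e^(−αr) dr = n!/αⁿ⁺¹, evaluating both integrals, ⟨r⟩ = 5·a/2.
Putting a = 3.708 gives 9.2700.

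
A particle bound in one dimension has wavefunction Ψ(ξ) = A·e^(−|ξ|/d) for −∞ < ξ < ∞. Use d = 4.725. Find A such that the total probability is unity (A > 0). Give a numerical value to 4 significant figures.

Require ∫ |Ψ|² dξ = 1 over the whole domain.
The integral (without the A² prefactor) comes out to d.
Hence A² = 1/[d].
Plugging in d = 4.725 yields A = 0.46004.

A ≈ 0.4600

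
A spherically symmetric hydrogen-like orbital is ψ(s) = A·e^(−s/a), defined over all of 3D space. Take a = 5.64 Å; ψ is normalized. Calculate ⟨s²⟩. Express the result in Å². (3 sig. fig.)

⟨s^2⟩ ≈ 95.4 Å^2

By definition ⟨s²⟩ = ∫ s^2 |ψ(s)|² 4πs² ds.
Since the A² factors cancel between numerator and denominator, ⟨s²⟩ = 3·a^2.
With a = 5.64, ⟨s^2⟩ = 95.43.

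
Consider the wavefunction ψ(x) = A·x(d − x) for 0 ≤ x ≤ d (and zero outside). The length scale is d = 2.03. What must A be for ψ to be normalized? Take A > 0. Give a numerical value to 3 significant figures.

A ≈ 0.933

The normalization condition is ∫|ψ|² dx = 1 from 0 to d.
The integral (without the A² prefactor) comes out to d^5/30.
So A² = (d^5/30)^(−1).
Plugging in d = 2.03 yields A = 0.9329.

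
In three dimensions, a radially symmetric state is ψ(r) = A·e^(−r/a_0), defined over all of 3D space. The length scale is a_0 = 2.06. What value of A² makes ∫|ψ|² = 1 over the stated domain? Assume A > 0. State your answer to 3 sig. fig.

We need A² ∫|f|² 4πr² dr = 1, taking the integral from 0 to ∞.
∫|ψ|² 4πr² dr = A²·(π·a_0^3).
Hence A² = 1/[π·a_0^3].
Substituting a_0 = 2.06 gives A² = 0.03641, so A = 0.1908.

A^2 ≈ 0.0364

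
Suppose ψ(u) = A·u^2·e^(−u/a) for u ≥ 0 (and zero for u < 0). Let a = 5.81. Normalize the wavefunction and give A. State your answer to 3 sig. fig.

Require ∫ |ψ|² du = 1 over the whole domain.
Using ∫₀^∞ uⁿ e^(−αu) du = n!/αⁿ⁺¹, the integral (without the A² prefactor) comes out to 3·a^5/4.
With a = 5.81: A² = 0.0002014 and A = 0.01419.

A ≈ 0.0142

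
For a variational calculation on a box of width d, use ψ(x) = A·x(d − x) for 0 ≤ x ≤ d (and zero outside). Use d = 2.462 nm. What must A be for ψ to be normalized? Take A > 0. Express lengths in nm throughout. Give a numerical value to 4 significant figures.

Normalization requires ∫|ψ|² dx = 1, integrated from 0 to d.
∫|ψ|² dx = A²·(d^5/30).
So A² = (d^5/30)^(−1).
With d = 2.462: A² = 0.33165 and A = 0.57589.

A ≈ 0.5759 nm^(-5/2)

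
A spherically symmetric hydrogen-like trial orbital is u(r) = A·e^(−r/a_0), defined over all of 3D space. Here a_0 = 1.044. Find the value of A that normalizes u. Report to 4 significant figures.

A ≈ 0.5289

Normalization requires ∫|u|² 4πr² dr = 1, integrated from 0 to ∞.
In 3D with spherical symmetry the volume element is 4πr² dr.
With u = A·e^(−r/a_0), the integral evaluates to A²·[π·a_0^3].
Setting this equal to 1 gives A² = 1/(π·a_0^3).
Plugging in a_0 = 1.044 yields A = 0.52890.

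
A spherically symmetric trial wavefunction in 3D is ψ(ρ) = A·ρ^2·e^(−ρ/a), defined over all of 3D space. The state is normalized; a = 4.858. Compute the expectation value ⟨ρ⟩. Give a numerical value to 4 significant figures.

By definition ⟨ρ⟩ = ∫ ρ |ψ(ρ)|² 4πρ² dρ.
Using ∫₀^∞ ρⁿ e^(−αρ) dρ = n!/αⁿ⁺¹, evaluating both integrals, ⟨ρ⟩ = 7·a/2.
With a = 4.858, ⟨ρ⟩ = 17.003.

⟨ρ⟩ ≈ 17.00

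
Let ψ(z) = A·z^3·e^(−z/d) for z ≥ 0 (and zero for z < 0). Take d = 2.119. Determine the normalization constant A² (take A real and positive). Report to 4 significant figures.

Require ∫ |ψ|² dz = 1 over the whole domain.
The integral (without the A² prefactor) comes out to 45·d^7/8.
Setting this equal to 1 gives A² = 1/(45·d^7/8).
Plugging in d = 2.119 yields A = 0.030443.

A^2 ≈ 0.0009267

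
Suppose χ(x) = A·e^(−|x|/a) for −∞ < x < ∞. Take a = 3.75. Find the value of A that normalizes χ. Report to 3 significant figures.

A ≈ 0.516

Require ∫ |χ|² dx = 1 over the whole domain.
Recall ∫₀^∞ x^m e^(−x/β) dx = m!·β^(m+1), ∫|χ|² dx = A²·(a).
Setting this equal to 1 gives A² = 1/(a).
Plugging in a = 3.75 yields A = 0.5164.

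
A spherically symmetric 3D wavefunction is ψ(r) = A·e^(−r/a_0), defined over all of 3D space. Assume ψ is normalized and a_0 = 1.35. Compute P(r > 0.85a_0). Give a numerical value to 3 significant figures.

With dV = 4πr²dr, the probability is ∫|ψ|² dV over r > 0.85a_0.
A² is fixed by ∫₀^∞ 4πr²|ψ|² dr = 1, i.e. A² = (π·a_0^3)^(−1).
Let u = r/a_0; then A², 4π and the length scale all cancel, so P = ∫_{0.85}^{∞} u^2·e^(-2·u) du ÷ ∫_{0}^{∞} u^2·e^(-2·u) du.
Using ∫ u^2·e^(-2·u) du = -(2·u^2 + 2·u + 1)·e^(-2·u)/4, the numerator is 829·e^(-17/10)/800 and the denominator is 1/4.
The region integral divided by the full integral gives P = 0.7572.

P ≈ 0.757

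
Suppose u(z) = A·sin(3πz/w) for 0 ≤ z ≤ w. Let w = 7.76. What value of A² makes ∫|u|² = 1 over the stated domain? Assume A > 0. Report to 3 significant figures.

The normalization condition is ∫|u|² dz = 1 from 0 to w.
The integral (without the A² prefactor) comes out to w/2.
Hence A² = 1/[w/2].
Plugging in w = 7.76 yields A = 0.5077.

A^2 ≈ 0.258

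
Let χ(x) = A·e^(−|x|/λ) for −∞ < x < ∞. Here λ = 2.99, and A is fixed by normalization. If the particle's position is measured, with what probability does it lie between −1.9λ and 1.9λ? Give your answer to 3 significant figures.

The probability is P = ∫ |χ|² dx over [−1.9λ, 1.9λ].
With A² fixed by ∫|χ|² = 1, i.e. A² = (λ)^(−1), substitute and integrate.
Both integrals are even about x = 0, so only the x ≥ 0 halves are needed (the factors of 2 cancel). In terms of u = x/λ (A² and the length scale cancel between numerator and denominator), P = [∫_{0}^{1.9} e^(-2·u) du] / [∫_{0}^{∞} e^(-2·u) du].
With ∫ e^(-2·u) du = -e^(-2·u)/2 + C, the region integral is 1/2 - e^(-19/5)/2 and the full one is 1/2.
Taking the ratio, P = 0.9776.

P ≈ 0.978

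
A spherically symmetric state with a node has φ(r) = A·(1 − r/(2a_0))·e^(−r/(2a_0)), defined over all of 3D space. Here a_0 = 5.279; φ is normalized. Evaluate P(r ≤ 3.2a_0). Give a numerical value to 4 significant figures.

P ≈ 0.08582

P = ∫ |φ|² 4πr² dr over r ≤ 3.2a_0.
Normalization gives A² = 1/(8·π·a_0^3).
Substituting u = r/a_0, A², 4π and the length scale all cancel in the ratio: P = ∫_{0}^{3.2} u^2·(1 - u/2)^2·e^(-u) du / ∫_{0}^{∞} u^2·(1 - u/2)^2·e^(-u) du.
An antiderivative of u^2·(1 - u/2)^2·e^(-u) is -(u^4/4 + u^2 + 2·u + 2)·e^(-u); evaluating from 0 to 3.2 gives ≈ 0.171636, while the full integral is 2.
The region integral divided by the full integral gives P = 0.085818.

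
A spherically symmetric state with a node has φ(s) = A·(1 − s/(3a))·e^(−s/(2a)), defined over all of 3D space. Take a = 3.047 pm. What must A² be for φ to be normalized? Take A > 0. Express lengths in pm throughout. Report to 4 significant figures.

A^2 ≈ 0.004220 pm^(-3)

The normalization condition is ∫|φ|² 4πs² ds = 1 from 0 to ∞.
(Spherical symmetry: dV = 4πs² ds.)
Recall ∫₀^∞ s^m e^(−s/β) ds = m!·β^(m+1), the integral (without the A² prefactor) comes out to 8·π·a^3/3.
So A² = (8·π·a^3/3)^(−1).
Plugging in a = 3.047 yields A = 0.064958.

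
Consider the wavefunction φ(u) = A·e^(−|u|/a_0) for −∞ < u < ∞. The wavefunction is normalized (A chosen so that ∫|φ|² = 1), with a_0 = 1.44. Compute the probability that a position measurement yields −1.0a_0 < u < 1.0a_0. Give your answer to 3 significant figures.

P ≈ 0.865

|φ|² is the probability density, so P = ∫_{−1.0a_0}^{1.0a_0} |φ|² du.
Since A² = 1/(a_0), this is the region integral divided by the full normalization integral.
By symmetry take twice the u ≥ 0 contribution in numerator and denominator; the 2's cancel. Let t = u/a_0; then A² and the length scale cancel, so P = ∫_{0}^{1.0} e^(-2·t) dt ÷ ∫_{0}^{∞} e^(-2·t) dt.
Using ∫ e^(-2·t) dt = -e^(-2·t)/2, the numerator is 1/2 - e^(-2)/2 and the denominator is 1/2.
This works out to P = 0.8647.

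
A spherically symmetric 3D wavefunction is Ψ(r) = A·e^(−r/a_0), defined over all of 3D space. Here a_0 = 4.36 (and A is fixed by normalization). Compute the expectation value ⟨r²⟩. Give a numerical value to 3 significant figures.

⟨r²⟩ = ∫ r^2 |Ψ|² 4πr² dr over the full domain.
Since the A² factors cancel between numerator and denominator, ⟨r²⟩ = 3·a_0^2.
With a_0 = 4.36, ⟨r^2⟩ = 57.03.

⟨r^2⟩ ≈ 57.0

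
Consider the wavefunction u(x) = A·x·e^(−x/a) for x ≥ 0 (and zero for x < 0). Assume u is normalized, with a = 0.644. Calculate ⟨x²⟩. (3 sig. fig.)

⟨x^2⟩ ≈ 1.24

By definition ⟨x²⟩ = ∫ x^2 |u(x)|² dx.
Evaluating both integrals, ⟨x²⟩ = 3·a^2.
Putting a = 0.644 gives 1.244.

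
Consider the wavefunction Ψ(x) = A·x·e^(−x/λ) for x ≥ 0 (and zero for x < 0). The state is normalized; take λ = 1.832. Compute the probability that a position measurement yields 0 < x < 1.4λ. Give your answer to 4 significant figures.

P ≈ 0.5305

The probability is P = ∫ |Ψ|² dx over [0, 1.4λ].
Since A² = 1/(λ^3/4), this is the region integral divided by the full normalization integral.
Let u = x/λ; then A² and the length scale cancel, so P = ∫_{0}^{1.4} u^2·e^(-2·u) du ÷ ∫_{0}^{∞} u^2·e^(-2·u) du.
Using ∫ u^2·e^(-2·u) du = -(2·u^2 + 2·u + 1)·e^(-2·u)/4, the numerator is 1/4 - 193·e^(-14/5)/100 and the denominator is 1/4.
The result is P = 0.53055.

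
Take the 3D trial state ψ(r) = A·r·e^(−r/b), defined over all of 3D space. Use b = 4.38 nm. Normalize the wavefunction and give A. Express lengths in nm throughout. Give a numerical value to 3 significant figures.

A ≈ 0.00811 nm^(-5/2)

Normalization requires ∫|ψ|² 4πr² dr = 1, integrated from 0 to ∞.
(Spherical symmetry: dV = 4πr² dr.)
Using ∫₀^∞ rⁿ e^(−αr) dr = n!/αⁿ⁺¹, the integral (without the A² prefactor) comes out to 3·π·b^5.
So A² = (3·π·b^5)^(−1).
With b = 4.38: A² = 0.00006582 and A = 0.008113.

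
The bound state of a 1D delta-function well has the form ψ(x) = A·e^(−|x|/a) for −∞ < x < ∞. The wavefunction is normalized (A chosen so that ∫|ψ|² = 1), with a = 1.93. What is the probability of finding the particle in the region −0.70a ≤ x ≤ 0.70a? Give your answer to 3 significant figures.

P ≈ 0.753

|ψ|² is the probability density, so P = ∫_{−0.70a}^{0.70a} |ψ|² dx.
The normalization integral ∫|ψ|²dx over the whole domain equals a·A², and A² cancels in the ratio.
Both integrals are even about x = 0, so only the x ≥ 0 halves are needed (the factors of 2 cancel). Let u = x/a; then A² and the length scale cancel, so P = ∫_{0}^{0.70} e^(-2·u) du ÷ ∫_{0}^{∞} e^(-2·u) du.
An antiderivative of e^(-2·u) is -e^(-2·u)/2; evaluating from 0 to 0.70 gives 1/2 - e^(-7/5)/2, while the full integral is 1/2.
Evaluating gives P = 0.7534.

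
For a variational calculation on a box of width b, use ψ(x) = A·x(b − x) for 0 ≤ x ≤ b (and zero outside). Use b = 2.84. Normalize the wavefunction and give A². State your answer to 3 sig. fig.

Require ∫ |ψ|² dx = 1 over the whole domain.
Expanding the polynomial and integrating term by term, ∫|ψ|² dx = A²·(b^5/30).
Hence A² = 1/[b^5/30].
With b = 2.84: A² = 0.1624 and A = 0.4030.

A^2 ≈ 0.162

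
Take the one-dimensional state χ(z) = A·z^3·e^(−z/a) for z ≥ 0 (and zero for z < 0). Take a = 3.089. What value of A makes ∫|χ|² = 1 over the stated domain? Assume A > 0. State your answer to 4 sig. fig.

The normalization condition is ∫|χ|² dz = 1 from 0 to ∞.
Recall ∫₀^∞ z^m e^(−z/β) dz = m!·β^(m+1), with χ = A·z^3·e^(−z/a), the integral evaluates to A²·[45·a^7/8].
So A² = (45·a^7/8)^(−1).
Plugging in a = 3.089 yields A = 0.0081391.

A ≈ 0.008139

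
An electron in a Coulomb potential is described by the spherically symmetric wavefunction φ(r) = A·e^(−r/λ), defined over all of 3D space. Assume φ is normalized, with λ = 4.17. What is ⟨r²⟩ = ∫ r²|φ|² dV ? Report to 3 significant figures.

The expectation value is the |φ|²-weighted average of r^2: ∫ r^2|φ|² 4πr² dr.
Evaluating both integrals, ⟨r²⟩ = 3·λ^2.
Putting λ = 4.17 gives 52.17.

⟨r^2⟩ ≈ 52.2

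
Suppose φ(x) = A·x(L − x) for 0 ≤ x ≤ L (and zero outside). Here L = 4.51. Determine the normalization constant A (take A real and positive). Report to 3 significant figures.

A ≈ 0.127

We need A² ∫|f|² dx = 1, taking the integral from 0 to L.
Expanding the polynomial and integrating term by term, ∫|φ|² dx = A²·(L^5/30).
Hence A² = 1/[L^5/30].
With L = 4.51: A² = 0.01608 and A = 0.1268.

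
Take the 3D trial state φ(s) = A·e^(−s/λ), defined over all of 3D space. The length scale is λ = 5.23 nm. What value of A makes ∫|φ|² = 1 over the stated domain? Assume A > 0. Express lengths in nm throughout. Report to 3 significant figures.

The normalization condition is ∫|φ|² 4πs² ds = 1 from 0 to ∞.
In 3D with spherical symmetry the volume element is 4πs² ds.
With φ = A·e^(−s/λ), the integral evaluates to A²·[π·λ^3].
Hence A² = 1/[π·λ^3].
With λ = 5.23: A² = 0.002225 and A = 0.04717.

A ≈ 0.0472 nm^(-3/2)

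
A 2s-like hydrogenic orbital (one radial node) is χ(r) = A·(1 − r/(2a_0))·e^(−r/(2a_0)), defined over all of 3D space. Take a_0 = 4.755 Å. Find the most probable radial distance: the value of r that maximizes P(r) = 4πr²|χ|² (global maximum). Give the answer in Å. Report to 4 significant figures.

Set d/dr [P(r) = 4πr²|χ|²] = 0 and solve for r > 0.
This gives r = a_0·(√(5) + 3).
With a_0 = 4.755, the most probable radial distance is 24.898 Å.

r ≈ 24.90 Å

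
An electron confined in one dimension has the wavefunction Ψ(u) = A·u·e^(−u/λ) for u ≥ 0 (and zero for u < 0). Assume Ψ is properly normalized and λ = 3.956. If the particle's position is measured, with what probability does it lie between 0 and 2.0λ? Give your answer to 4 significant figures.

P ≈ 0.7619

P = ∫_{0}^{2.0λ} |Ψ(u)|² du.
The normalization integral ∫|Ψ|²du over the whole domain equals λ^3/4·A², and A² cancels in the ratio.
In terms of t = u/λ (A² and the length scale cancel between numerator and denominator), P = [∫_{0}^{2.0} t^2·e^(-2·t) dt] / [∫_{0}^{∞} t^2·e^(-2·t) dt].
An antiderivative of t^2·e^(-2·t) is -(2·t^2 + 2·t + 1)·e^(-2·t)/4; evaluating from 0 to 2.0 gives 1/4 - 13·e^(-4)/4, while the full integral is 1/4.
This works out to P = 0.76190.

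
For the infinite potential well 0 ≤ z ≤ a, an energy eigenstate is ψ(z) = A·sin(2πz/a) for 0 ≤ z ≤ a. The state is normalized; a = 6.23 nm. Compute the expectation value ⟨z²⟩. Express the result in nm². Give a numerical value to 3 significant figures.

⟨z²⟩ = ∫ z^2 |ψ|² dz over the full domain.
With ∫₀^a sin²(nπz/a) dz = a/2, evaluating both integrals, ⟨z²⟩ = -a^2/(8·π^2) + a^2/3.
Putting a = 6.23 gives 12.45.

⟨z^2⟩ ≈ 12.4 nm^2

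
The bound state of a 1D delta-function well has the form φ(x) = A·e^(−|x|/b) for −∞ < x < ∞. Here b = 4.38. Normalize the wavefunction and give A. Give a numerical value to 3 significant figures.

We need A² ∫|f|² dx = 1, taking the integral from −∞ to ∞.
With φ = A·e^(−|x|/b), the integral evaluates to A²·[b].
Substituting b = 4.38 gives A² = 0.2283, so A = 0.4778.

A ≈ 0.478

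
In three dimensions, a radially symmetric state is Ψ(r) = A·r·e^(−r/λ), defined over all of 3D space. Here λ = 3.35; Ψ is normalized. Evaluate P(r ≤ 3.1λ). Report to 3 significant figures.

P ≈ 0.741

Integrate the radial probability density 4πr²|Ψ|² over r ≤ 3.1λ.
Normalization gives A² = 1/(3·π·λ^5).
Substituting u = r/λ, A², 4π and the length scale all cancel in the ratio: P = ∫_{0}^{3.1} u^4·e^(-2·u) du / ∫_{0}^{∞} u^4·e^(-2·u) du.
Using ∫ u^4·e^(-2·u) du = -(u^4/2 + u^3 + 3·u^2/2 + 3·u/2 + 3/4)·e^(-2·u), the numerator is ≈ 0.55562 and the denominator is 3/4.
Taking the ratio yields P = 0.7408.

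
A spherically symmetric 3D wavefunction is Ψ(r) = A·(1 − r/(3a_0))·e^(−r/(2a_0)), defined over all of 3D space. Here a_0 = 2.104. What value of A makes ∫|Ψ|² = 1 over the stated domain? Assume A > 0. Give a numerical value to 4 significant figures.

Require ∫ |Ψ|² 4πr² dr = 1 over the whole domain.
In 3D with spherical symmetry the volume element is 4πr² dr.
Recall ∫₀^∞ r^m e^(−r/β) dr = m!·β^(m+1), ∫|Ψ|² 4πr² dr = A²·(8·π·a_0^3/3).
Setting this equal to 1 gives A² = 1/(8·π·a_0^3/3).
Substituting a_0 = 2.104 gives A² = 0.012816, so A = 0.11321.

A ≈ 0.1132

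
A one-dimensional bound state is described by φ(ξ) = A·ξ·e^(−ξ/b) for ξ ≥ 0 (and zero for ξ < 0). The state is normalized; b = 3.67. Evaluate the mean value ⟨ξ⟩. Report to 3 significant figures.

⟨ξ⟩ ≈ 5.51

The expectation value is the |φ|²-weighted average of ξ: ∫ ξ|φ|² dξ.
Using ∫₀^∞ ξⁿ e^(−αξ) dξ = n!/αⁿ⁺¹, the ratio of the moment integral to the normalization integral gives ⟨ξ⟩ = 3·b/2.
With b = 3.67, ⟨ξ⟩ = 5.505.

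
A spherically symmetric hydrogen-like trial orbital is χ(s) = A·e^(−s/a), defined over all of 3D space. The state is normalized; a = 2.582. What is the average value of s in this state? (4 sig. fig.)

⟨s⟩ ≈ 3.873

⟨s⟩ = ∫ s |χ|² 4πs² ds over the full domain.
Evaluating both integrals, ⟨s⟩ = 3·a/2.
Putting a = 2.582 gives 3.8730.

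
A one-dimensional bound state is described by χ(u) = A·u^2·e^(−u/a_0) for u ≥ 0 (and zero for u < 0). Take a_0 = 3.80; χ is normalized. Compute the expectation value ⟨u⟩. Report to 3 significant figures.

⟨u⟩ ≈ 9.50

The expectation value is the |χ|²-weighted average of u: ∫ u|χ|² du.
The ratio of the moment integral to the normalization integral gives ⟨u⟩ = 5·a_0/2.
With a_0 = 3.80, ⟨u⟩ = 9.500.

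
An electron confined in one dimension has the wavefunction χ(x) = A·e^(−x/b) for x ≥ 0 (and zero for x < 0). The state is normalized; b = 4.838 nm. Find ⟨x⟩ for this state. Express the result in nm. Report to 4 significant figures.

⟨x⟩ ≈ 2.419 nm

⟨x⟩ = ∫ x |χ|² dx over the full domain.
With ∫₀^∞ x^1 e^(−αx) dx = 1!/α^2, since the A² factors cancel between numerator and denominator, ⟨x⟩ = b/2.
With b = 4.838, ⟨x⟩ = 2.4190.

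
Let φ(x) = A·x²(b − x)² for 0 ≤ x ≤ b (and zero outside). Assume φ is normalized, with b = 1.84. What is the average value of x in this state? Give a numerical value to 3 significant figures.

⟨x⟩ ≈ 0.920

The expectation value is the |φ|²-weighted average of x: ∫ x|φ|² dx.
Evaluating both integrals, ⟨x⟩ = b/2.
With b = 1.84, ⟨x⟩ = 0.9200.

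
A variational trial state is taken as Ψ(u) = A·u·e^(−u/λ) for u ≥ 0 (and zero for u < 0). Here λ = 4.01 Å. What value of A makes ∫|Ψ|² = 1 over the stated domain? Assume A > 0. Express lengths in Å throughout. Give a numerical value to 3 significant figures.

Require ∫ |Ψ|² du = 1 over the whole domain.
Carrying out the integral gives A² · λ^3/4.
So A² = (λ^3/4)^(−1).
Plugging in λ = 4.01 yields A = 0.2491.

A ≈ 0.249 Å^(-3/2)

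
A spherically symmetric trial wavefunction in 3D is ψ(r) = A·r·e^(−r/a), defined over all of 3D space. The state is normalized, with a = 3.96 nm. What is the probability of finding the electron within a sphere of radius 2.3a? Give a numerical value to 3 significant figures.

P ≈ 0.487

With dV = 4πr²dr, the probability is ∫|ψ|² dV over r ≤ 2.3a.
A² is fixed by ∫₀^∞ 4πr²|ψ|² dr = 1, i.e. A² = (3·π·a^5)^(−1).
Substituting u = r/a, A², 4π and the length scale all cancel in the ratio: P = ∫_{0}^{2.3} u^4·e^(-2·u) du / ∫_{0}^{∞} u^4·e^(-2·u) du.
With ∫ u^4·e^(-2·u) du = -(u^4/2 + u^3 + 3·u^2/2 + 3·u/2 + 3/4)·e^(-2·u) + C, the region integral is ≈ 0.36507 and the full one is 3/4.
The region integral divided by the full integral gives P = 0.4868.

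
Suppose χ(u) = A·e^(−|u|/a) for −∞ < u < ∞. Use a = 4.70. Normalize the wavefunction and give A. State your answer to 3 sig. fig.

A ≈ 0.461

The normalization condition is ∫|χ|² du = 1 from −∞ to ∞.
Recall ∫₀^∞ u^m e^(−u/β) du = m!·β^(m+1), ∫|χ|² du = A²·(a).
Plugging in a = 4.70 yields A = 0.4613.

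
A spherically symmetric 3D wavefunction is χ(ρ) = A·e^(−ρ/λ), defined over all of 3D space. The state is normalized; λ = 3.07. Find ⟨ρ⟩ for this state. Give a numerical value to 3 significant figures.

⟨ρ⟩ ≈ 4.61

⟨ρ⟩ = ∫ ρ |χ|² 4πρ² dρ over the full domain.
Since the A² factors cancel between numerator and denominator, ⟨ρ⟩ = 3·λ/2.
Putting λ = 3.07 gives 4.605.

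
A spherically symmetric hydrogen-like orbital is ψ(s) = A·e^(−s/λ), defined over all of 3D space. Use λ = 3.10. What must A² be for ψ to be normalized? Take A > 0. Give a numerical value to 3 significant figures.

Normalization requires ∫|ψ|² 4πs² ds = 1, integrated from 0 to ∞.
With ∫₀^∞ s^2 e^(−αs) ds = 2!/α^3, the integral (without the A² prefactor) comes out to π·λ^3.
So A² = (π·λ^3)^(−1).
With λ = 3.10: A² = 0.01068 and A = 0.1034.

A^2 ≈ 0.0107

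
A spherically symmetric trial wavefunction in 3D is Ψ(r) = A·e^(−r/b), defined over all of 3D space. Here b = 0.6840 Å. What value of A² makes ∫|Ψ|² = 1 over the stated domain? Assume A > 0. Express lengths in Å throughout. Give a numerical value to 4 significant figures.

A^2 ≈ 0.9947 Å^(-3)

The normalization condition is ∫|Ψ|² 4πr² dr = 1 from 0 to ∞.
The angular integral contributes 4π, leaving ∫₀^∞ r²|Ψ|² dr.
The integral (without the A² prefactor) comes out to π·b^3.
With b = 0.6840: A² = 0.99468 and A = 0.99733.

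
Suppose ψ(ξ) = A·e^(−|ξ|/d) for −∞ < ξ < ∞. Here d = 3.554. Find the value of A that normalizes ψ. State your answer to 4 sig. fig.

A ≈ 0.5304

Normalization requires ∫|ψ|² dξ = 1, integrated from −∞ to ∞.
With ∫₀^∞ ξ^0 e^(−αξ) dξ = 0!/α^1, carrying out the integral gives A² · d.
Setting this equal to 1 gives A² = 1/(d).
With d = 3.554: A² = 0.28137 and A = 0.53045.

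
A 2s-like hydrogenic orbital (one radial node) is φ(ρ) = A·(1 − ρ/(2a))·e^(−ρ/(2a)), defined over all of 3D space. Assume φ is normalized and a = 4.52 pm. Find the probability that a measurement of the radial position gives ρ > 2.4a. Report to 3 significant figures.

Integrate the radial probability density 4πρ²|φ|² over ρ > 2.4a.
A² is fixed by ∫₀^∞ 4πρ²|φ|² dρ = 1, i.e. A² = (8·π·a^3)^(−1).
Let u = ρ/a; then A², 4π and the length scale all cancel, so P = ∫_{2.4}^{∞} u^2·(1 - u/2)^2·e^(-u) du ÷ ∫_{0}^{∞} u^2·(1 - u/2)^2·e^(-u) du.
Using ∫ u^2·(1 - u/2)^2·e^(-u) du = -(u^4/4 + u^2 + 2·u + 2)·e^(-u), the numerator is ≈ 1.8919 and the denominator is 2.
This evaluates to P = 0.9459.

P ≈ 0.946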